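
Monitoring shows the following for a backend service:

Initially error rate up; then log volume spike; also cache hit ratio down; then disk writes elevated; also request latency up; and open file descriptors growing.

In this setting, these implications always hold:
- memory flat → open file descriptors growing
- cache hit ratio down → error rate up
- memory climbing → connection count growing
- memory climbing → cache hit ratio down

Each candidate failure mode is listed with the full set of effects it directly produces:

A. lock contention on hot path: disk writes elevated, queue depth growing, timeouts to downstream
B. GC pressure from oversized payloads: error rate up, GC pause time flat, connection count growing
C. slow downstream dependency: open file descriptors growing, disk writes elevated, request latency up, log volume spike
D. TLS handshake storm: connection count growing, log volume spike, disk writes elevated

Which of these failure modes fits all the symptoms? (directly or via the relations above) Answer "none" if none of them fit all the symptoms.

Checking each candidate against the observations:
(A) lock contention on hot path — error rate up ✗; log volume spike ✗; cache hit ratio down ✗; disk writes elevated ✓; request latency up ✗; open file descriptors growing ✗
(B) GC pressure from oversized payloads — error rate up ✓; log volume spike ✗; cache hit ratio down ✗; disk writes elevated ✗; request latency up ✗; open file descriptors growing ✗
(C) slow downstream dependency — error rate up ✗; log volume spike ✓; cache hit ratio down ✗; disk writes elevated ✓; request latency up ✓; open file descriptors growing ✓
(D) TLS handshake storm — error rate up ✗; log volume spike ✓; cache hit ratio down ✗; disk writes elevated ✓; request latency up ✗; open file descriptors growing ✗
None of the listed candidates fits everything.

none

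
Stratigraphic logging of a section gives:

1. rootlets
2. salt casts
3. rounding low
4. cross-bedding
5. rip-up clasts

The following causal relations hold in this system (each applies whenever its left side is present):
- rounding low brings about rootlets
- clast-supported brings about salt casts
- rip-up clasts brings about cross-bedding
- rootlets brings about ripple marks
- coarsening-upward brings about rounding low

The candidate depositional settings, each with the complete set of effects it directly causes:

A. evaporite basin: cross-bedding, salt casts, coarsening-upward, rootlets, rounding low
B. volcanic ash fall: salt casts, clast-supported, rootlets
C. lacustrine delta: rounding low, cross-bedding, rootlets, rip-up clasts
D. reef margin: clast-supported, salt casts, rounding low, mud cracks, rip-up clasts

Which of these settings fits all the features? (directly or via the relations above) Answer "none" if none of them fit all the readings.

For each candidate, compare predicted effects to what was observed:
(A) evaporite basin — rootlets ✓; salt casts ✓; rounding low ✓; cross-bedding ✓; rip-up clasts ✗
(B) volcanic ash fall — rootlets ✓; salt casts ✓; rounding low ✗; cross-bedding ✗; rip-up clasts ✗
(C) lacustrine delta — does not account for salt casts
(D) reef margin — accounts for every observation (rootlets by rounding low → rootlets)
(D) alone accounts for all the evidence.

D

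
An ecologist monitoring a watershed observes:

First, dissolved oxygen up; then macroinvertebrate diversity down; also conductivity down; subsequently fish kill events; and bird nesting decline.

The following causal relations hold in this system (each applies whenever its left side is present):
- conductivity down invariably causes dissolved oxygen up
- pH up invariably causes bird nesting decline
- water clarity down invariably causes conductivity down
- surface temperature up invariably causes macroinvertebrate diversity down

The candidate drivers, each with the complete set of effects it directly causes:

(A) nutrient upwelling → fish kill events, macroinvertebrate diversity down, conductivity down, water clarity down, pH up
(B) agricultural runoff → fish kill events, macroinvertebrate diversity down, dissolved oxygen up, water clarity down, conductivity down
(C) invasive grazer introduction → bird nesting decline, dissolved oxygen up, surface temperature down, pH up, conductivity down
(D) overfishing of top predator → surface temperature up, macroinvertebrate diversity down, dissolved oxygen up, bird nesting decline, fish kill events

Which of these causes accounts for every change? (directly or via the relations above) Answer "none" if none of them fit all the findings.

For each candidate, compare predicted effects to what was observed:
(A) nutrient upwelling — dissolved oxygen up match (via conductivity down → dissolved oxygen up); macroinvertebrate diversity down match; conductivity down match; fish kill events match; bird nesting decline match (via pH up → bird nesting decline)
(B) agricultural runoff — does not account for bird nesting decline
(C) invasive grazer introduction — does not account for macroinvertebrate diversity down, fish kill events
(D) overfishing of top predator — does not account for conductivity down
(A) alone accounts for all the evidence.

A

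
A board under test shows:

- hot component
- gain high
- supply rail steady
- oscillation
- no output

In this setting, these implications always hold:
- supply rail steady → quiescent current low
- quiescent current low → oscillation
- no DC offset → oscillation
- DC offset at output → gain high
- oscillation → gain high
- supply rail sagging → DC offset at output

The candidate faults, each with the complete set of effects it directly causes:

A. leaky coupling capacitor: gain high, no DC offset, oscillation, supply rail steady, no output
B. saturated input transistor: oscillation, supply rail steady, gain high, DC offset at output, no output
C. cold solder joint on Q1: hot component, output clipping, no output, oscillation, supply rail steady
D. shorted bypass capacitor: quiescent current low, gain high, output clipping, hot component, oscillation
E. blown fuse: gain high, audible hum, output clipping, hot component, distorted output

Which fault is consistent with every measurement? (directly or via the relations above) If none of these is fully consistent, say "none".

For each candidate, compare predicted effects to what was observed:
(A) leaky coupling capacitor — does not account for hot component
(B) saturated input transistor — does not account for hot component
(C) cold solder joint on Q1 — hot component ✓; gain high ✓ (via oscillation → gain high); supply rail steady ✓; oscillation ✓; no output ✓
(D) shorted bypass capacitor — hot component ✓; gain high ✓; supply rail steady ✗; oscillation ✓; no output ✗
(E) blown fuse — hot component ✓; gain high ✓; supply rail steady ✗; oscillation ✗; no output ✗
Only (C) is consistent with every observation.

C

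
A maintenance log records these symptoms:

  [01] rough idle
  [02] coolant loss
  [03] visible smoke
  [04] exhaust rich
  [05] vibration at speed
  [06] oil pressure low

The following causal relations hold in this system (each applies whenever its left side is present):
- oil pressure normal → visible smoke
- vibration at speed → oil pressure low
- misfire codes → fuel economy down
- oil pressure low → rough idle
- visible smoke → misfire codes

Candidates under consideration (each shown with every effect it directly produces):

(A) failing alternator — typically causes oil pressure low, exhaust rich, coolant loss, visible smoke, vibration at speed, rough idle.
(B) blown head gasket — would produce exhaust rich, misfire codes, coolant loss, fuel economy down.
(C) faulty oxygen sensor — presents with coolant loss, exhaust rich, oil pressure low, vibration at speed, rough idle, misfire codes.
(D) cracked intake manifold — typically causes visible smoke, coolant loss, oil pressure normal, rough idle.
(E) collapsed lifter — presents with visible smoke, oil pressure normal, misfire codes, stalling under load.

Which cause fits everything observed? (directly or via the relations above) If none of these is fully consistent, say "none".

A

Testing each hypothesis:
(A) failing alternator — rough idle ✓; coolant loss ✓; visible smoke ✓; exhaust rich ✓; vibration at speed ✓; oil pressure low ✓
(B) blown head gasket — does not account for rough idle, visible smoke, vibration at speed, oil pressure low
(C) faulty oxygen sensor — does not account for visible smoke
(D) cracked intake manifold — fails on exhaust rich, vibration at speed, oil pressure low (predicts oil pressure normal, not oil pressure low)
(E) collapsed lifter — fails on rough idle, coolant loss, exhaust rich, vibration at speed, oil pressure low (predicts oil pressure normal, not oil pressure low)
(A) is the only candidate with no mismatches.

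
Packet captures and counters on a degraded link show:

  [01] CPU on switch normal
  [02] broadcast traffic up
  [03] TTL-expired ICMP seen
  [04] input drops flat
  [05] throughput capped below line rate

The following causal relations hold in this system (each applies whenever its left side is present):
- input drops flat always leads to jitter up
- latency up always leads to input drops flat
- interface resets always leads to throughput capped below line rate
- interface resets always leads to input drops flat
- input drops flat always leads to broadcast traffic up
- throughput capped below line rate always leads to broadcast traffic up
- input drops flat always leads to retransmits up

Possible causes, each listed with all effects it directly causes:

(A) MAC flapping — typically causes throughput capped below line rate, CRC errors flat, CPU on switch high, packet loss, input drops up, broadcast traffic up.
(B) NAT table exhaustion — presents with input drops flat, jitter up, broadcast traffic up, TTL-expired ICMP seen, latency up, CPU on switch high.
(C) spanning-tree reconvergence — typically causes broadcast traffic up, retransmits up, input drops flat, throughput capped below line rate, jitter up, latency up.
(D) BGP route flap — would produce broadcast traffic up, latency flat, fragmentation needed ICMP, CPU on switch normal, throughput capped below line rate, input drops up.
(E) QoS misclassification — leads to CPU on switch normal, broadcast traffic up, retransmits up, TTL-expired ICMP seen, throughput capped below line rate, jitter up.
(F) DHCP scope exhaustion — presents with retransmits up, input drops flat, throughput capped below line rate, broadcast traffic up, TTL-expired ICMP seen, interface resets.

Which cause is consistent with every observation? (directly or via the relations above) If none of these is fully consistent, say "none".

Testing each hypothesis:
(A) MAC flapping — fails on CPU on switch normal, TTL-expired ICMP seen, input drops flat (predicts CPU on switch high, not CPU on switch normal; predicts input drops up, not input drops flat)
(B) NAT table exhaustion — CPU on switch normal NO; broadcast traffic up yes; TTL-expired ICMP seen yes; input drops flat yes; throughput capped below line rate NO
(C) spanning-tree reconvergence — CPU on switch normal NO; broadcast traffic up yes; TTL-expired ICMP seen NO; input drops flat yes; throughput capped below line rate yes
(D) BGP route flap — CPU on switch normal yes; broadcast traffic up yes; TTL-expired ICMP seen NO; input drops flat NO; throughput capped below line rate yes
(E) QoS misclassification — does not account for input drops flat
(F) DHCP scope exhaustion — does not account for CPU on switch normal
Every candidate fails on at least one observation.

none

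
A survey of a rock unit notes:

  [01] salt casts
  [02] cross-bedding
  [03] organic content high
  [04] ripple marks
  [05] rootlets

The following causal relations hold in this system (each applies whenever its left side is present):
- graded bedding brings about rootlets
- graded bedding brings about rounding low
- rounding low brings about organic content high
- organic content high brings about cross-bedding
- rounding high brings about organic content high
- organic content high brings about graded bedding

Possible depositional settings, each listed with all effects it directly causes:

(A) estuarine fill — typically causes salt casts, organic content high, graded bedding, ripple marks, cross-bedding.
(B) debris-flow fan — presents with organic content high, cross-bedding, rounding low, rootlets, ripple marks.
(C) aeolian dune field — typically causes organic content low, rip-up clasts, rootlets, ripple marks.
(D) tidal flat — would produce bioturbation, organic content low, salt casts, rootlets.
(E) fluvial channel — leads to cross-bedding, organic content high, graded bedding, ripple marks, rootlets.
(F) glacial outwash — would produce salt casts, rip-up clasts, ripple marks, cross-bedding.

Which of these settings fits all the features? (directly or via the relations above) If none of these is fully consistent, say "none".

For each candidate, compare predicted effects to what was observed:
(A) estuarine fill — salt casts ✓; cross-bedding ✓; organic content high ✓; ripple marks ✓; rootlets ✓ (through graded bedding → rootlets)
(B) debris-flow fan — does not account for salt casts
(C) aeolian dune field — fails on salt casts, cross-bedding, organic content high (predicts organic content low, not organic content high)
(D) tidal flat — salt casts ✓; cross-bedding ✗; organic content high ✗; ripple marks ✗; rootlets ✓
(E) fluvial channel — salt casts ✗; cross-bedding ✓; organic content high ✓; ripple marks ✓; rootlets ✓
(F) glacial outwash — does not account for organic content high, rootlets
(A) alone accounts for all the evidence.

A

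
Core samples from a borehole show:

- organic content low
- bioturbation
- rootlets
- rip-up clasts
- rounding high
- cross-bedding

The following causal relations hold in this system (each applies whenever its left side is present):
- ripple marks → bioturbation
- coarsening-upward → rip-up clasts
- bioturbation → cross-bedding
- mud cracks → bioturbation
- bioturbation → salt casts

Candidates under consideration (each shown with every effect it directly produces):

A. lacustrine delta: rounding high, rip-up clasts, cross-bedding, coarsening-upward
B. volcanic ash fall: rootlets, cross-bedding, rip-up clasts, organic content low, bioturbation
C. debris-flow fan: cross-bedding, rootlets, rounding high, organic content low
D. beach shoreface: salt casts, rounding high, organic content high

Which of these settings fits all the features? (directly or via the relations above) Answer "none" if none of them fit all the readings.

none

Testing each hypothesis:
(A) lacustrine delta — organic content low -; bioturbation -; rootlets -; rip-up clasts +; rounding high +; cross-bedding +
(B) volcanic ash fall — organic content low +; bioturbation +; rootlets +; rip-up clasts +; rounding high -; cross-bedding +
(C) debris-flow fan — organic content low +; bioturbation -; rootlets +; rip-up clasts -; rounding high +; cross-bedding +
(D) beach shoreface — fails on organic content low, bioturbation, rootlets, rip-up clasts, cross-bedding (predicts organic content high, not organic content low)
No candidate is consistent with all observations.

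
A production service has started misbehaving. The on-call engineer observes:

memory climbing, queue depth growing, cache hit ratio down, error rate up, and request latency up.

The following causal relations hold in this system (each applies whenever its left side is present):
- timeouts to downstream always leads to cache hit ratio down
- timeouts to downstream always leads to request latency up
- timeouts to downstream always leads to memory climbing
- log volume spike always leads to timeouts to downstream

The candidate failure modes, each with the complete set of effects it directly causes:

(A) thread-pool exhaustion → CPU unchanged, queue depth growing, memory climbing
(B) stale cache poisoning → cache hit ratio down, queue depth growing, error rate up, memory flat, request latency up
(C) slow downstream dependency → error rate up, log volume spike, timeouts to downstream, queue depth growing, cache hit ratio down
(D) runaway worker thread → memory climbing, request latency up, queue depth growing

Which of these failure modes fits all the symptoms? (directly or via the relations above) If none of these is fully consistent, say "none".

C

For each candidate, compare predicted effects to what was observed:
(A) thread-pool exhaustion — does not account for cache hit ratio down, error rate up, request latency up
(B) stale cache poisoning — memory climbing -; queue depth growing +; cache hit ratio down +; error rate up +; request latency up +
(C) slow downstream dependency — memory climbing + (by timeouts to downstream → memory climbing); queue depth growing +; cache hit ratio down +; error rate up +; request latency up + (by timeouts to downstream → request latency up)
(D) runaway worker thread — memory climbing +; queue depth growing +; cache hit ratio down -; error rate up -; request latency up +
Only (C) is consistent with every observation.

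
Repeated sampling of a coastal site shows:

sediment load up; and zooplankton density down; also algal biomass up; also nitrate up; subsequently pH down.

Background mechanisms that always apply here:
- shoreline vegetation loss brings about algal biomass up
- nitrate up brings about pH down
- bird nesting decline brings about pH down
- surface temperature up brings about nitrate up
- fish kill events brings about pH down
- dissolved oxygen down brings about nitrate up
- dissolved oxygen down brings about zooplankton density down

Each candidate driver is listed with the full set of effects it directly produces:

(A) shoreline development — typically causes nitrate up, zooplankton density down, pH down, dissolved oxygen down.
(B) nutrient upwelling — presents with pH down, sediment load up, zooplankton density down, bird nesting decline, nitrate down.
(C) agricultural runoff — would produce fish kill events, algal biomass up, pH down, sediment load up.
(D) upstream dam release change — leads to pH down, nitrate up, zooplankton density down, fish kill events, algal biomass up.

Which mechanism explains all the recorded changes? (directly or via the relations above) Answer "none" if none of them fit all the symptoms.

Testing each hypothesis:
(A) shoreline development — sediment load up miss; zooplankton density down match; algal biomass up miss; nitrate up match; pH down match
(B) nutrient upwelling — sediment load up match; zooplankton density down match; algal biomass up miss; nitrate up miss; pH down match
(C) agricultural runoff — does not account for zooplankton density down, nitrate up
(D) upstream dam release change — sediment load up miss; zooplankton density down match; algal biomass up match; nitrate up match; pH down match
Every candidate fails on at least one observation.

none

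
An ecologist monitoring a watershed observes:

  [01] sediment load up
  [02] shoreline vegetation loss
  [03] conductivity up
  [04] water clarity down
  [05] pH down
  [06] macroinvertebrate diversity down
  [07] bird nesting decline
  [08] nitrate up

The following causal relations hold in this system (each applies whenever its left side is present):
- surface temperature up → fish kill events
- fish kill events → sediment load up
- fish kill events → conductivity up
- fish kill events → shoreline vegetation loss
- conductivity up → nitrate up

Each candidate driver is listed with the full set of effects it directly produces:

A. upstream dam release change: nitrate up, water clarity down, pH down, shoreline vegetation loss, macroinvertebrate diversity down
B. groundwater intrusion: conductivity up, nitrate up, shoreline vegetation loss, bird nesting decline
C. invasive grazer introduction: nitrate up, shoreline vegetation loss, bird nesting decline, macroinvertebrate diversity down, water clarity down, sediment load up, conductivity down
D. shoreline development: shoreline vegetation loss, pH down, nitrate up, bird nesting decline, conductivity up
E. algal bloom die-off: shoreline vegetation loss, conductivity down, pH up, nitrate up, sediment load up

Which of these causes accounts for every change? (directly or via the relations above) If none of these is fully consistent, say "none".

Testing each hypothesis:
(A) upstream dam release change — does not account for sediment load up, conductivity up, bird nesting decline
(B) groundwater intrusion — does not account for sediment load up, water clarity down, pH down, macroinvertebrate diversity down
(C) invasive grazer introduction — fails on conductivity up, pH down (predicts conductivity down, not conductivity up)
(D) shoreline development — sediment load up miss; shoreline vegetation loss match; conductivity up match; water clarity down miss; pH down match; macroinvertebrate diversity down miss; bird nesting decline match; nitrate up match
(E) algal bloom die-off — fails on conductivity up, water clarity down, pH down, macroinvertebrate diversity down, bird nesting decline (predicts conductivity down, not conductivity up; predicts pH up, not pH down)
Every candidate fails on at least one observation.

none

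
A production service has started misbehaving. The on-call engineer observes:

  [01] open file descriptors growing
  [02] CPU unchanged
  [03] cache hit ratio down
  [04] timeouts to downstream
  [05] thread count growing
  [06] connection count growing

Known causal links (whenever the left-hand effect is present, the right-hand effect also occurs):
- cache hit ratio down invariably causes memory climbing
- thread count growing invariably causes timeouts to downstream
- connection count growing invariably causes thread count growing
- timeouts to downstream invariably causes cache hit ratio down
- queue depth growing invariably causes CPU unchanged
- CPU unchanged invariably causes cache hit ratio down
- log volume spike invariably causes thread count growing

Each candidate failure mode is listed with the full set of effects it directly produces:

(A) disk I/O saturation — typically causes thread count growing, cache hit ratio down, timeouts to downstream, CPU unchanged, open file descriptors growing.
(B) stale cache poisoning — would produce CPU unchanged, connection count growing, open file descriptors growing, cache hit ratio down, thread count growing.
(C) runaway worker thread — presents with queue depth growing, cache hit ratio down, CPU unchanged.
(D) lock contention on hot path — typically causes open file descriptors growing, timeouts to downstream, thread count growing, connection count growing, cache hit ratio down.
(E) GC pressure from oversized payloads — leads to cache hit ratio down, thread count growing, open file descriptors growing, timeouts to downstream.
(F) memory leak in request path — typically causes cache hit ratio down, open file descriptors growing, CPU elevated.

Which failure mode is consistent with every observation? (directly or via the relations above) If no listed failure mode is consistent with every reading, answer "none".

Checking each candidate against the observations:
(A) disk I/O saturation — does not account for connection count growing
(B) stale cache poisoning — open file descriptors growing match; CPU unchanged match; cache hit ratio down match; timeouts to downstream match (by thread count growing → timeouts to downstream); thread count growing match; connection count growing match
(C) runaway worker thread — open file descriptors growing miss; CPU unchanged match; cache hit ratio down match; timeouts to downstream miss; thread count growing miss; connection count growing miss
(D) lock contention on hot path — does not account for CPU unchanged
(E) GC pressure from oversized payloads — does not account for CPU unchanged, connection count growing
(F) memory leak in request path — fails on CPU unchanged, timeouts to downstream, thread count growing, connection count growing (predicts CPU elevated, not CPU unchanged)
(B) alone accounts for all the evidence.

B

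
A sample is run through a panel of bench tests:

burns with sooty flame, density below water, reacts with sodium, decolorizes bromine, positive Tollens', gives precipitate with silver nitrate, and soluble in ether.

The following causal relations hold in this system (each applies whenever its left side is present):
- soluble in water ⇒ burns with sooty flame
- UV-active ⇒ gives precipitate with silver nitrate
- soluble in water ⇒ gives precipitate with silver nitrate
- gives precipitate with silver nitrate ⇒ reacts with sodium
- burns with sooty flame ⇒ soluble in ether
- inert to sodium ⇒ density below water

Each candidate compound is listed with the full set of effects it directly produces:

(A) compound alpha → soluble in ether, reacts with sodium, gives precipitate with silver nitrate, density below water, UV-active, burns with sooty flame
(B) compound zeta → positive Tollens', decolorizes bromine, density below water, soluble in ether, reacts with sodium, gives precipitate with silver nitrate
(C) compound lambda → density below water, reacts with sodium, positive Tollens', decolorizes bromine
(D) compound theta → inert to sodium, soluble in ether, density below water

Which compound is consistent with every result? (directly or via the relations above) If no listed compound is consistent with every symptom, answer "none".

none

Per-candidate check:
(A) compound alpha — burns with sooty flame match; density below water match; reacts with sodium match; decolorizes bromine miss; positive Tollens' miss; gives precipitate with silver nitrate match; soluble in ether match
(B) compound zeta — burns with sooty flame miss; density below water match; reacts with sodium match; decolorizes bromine match; positive Tollens' match; gives precipitate with silver nitrate match; soluble in ether match
(C) compound lambda — does not account for burns with sooty flame, gives precipitate with silver nitrate, soluble in ether
(D) compound theta — burns with sooty flame miss; density below water match; reacts with sodium miss; decolorizes bromine miss; positive Tollens' miss; gives precipitate with silver nitrate miss; soluble in ether match
Every candidate fails on at least one observation.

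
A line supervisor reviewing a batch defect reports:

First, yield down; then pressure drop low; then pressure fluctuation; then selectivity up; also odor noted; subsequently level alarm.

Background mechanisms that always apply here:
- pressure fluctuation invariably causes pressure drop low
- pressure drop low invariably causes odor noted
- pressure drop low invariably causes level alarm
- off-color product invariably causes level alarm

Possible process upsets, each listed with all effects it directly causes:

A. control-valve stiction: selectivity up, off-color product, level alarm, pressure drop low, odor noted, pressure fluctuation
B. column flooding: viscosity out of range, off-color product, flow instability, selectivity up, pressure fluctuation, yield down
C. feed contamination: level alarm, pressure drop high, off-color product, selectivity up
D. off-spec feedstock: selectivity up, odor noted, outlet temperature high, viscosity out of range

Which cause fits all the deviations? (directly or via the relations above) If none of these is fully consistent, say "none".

B

Testing each hypothesis:
(A) control-valve stiction — does not account for yield down
(B) column flooding — accounts for every observation (pressure drop low via pressure fluctuation → pressure drop low)
(C) feed contamination — fails on yield down, pressure drop low, pressure fluctuation, odor noted (predicts pressure drop high, not pressure drop low)
(D) off-spec feedstock — does not account for yield down, pressure drop low, pressure fluctuation, level alarm
(B) is the only candidate with no mismatches.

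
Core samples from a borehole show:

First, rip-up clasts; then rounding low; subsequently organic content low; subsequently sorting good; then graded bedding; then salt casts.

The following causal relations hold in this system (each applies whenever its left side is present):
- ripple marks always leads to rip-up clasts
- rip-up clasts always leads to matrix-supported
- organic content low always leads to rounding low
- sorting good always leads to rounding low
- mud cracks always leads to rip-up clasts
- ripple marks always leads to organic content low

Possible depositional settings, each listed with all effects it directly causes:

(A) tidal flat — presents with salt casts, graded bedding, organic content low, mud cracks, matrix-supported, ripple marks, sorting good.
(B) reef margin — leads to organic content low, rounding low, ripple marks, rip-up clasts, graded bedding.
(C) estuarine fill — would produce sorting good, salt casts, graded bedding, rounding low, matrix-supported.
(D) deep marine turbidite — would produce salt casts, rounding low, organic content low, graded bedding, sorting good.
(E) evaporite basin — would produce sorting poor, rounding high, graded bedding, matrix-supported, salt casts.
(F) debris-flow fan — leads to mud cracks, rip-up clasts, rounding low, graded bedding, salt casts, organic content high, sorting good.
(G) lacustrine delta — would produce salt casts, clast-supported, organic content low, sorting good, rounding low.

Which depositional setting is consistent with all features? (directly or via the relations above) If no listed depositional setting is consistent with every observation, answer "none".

Per-candidate check:
(A) tidal flat — rip-up clasts match (through mud cracks → rip-up clasts); rounding low match (through sorting good → rounding low); organic content low match; sorting good match; graded bedding match; salt casts match
(B) reef margin — does not account for sorting good, salt casts
(C) estuarine fill — does not account for rip-up clasts, organic content low
(D) deep marine turbidite — rip-up clasts miss; rounding low match; organic content low match; sorting good match; graded bedding match; salt casts match
(E) evaporite basin — rip-up clasts miss; rounding low miss; organic content low miss; sorting good miss; graded bedding match; salt casts match
(F) debris-flow fan — fails on organic content low (predicts organic content high, not organic content low)
(G) lacustrine delta — rip-up clasts miss; rounding low match; organic content low match; sorting good match; graded bedding miss; salt casts match
(A) alone accounts for all the evidence.

A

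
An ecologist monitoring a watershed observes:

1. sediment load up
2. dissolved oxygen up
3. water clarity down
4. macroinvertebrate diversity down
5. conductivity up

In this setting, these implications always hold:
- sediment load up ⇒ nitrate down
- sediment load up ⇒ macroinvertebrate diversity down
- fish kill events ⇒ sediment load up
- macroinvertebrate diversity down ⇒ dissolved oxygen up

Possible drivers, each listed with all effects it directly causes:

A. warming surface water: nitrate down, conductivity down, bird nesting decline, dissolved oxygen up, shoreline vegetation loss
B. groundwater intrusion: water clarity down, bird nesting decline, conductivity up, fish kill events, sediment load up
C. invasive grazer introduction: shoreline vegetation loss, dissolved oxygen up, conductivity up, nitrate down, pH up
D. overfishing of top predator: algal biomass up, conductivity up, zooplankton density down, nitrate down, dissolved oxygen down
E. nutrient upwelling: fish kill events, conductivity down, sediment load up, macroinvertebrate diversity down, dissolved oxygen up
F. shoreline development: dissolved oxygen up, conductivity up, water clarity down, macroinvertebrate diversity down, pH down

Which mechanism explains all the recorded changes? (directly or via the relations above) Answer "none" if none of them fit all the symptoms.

Per-candidate check:
(A) warming surface water — fails on sediment load up, water clarity down, macroinvertebrate diversity down, conductivity up (predicts conductivity down, not conductivity up)
(B) groundwater intrusion — accounts for every observation (dissolved oxygen up by sediment load up → macroinvertebrate diversity down → dissolved oxygen up)
(C) invasive grazer introduction — does not account for sediment load up, water clarity down, macroinvertebrate diversity down
(D) overfishing of top predator — sediment load up ✗; dissolved oxygen up ✗; water clarity down ✗; macroinvertebrate diversity down ✗; conductivity up ✓
(E) nutrient upwelling — fails on water clarity down, conductivity up (predicts conductivity down, not conductivity up)
(F) shoreline development — does not account for sediment load up
(B) is the only candidate with no mismatches.

B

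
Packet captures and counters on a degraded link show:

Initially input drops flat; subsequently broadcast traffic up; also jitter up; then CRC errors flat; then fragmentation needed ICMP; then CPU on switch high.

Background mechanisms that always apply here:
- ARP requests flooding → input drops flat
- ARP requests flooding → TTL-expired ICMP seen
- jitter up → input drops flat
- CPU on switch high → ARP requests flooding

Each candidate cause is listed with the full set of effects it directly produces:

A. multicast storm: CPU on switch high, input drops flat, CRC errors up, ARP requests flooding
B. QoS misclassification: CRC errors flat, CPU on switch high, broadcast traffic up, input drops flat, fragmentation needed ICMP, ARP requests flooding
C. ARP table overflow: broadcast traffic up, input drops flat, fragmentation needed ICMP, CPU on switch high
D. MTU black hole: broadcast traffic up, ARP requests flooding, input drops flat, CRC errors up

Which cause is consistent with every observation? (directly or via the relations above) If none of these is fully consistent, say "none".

none

Checking each candidate against the observations:
(A) multicast storm — input drops flat +; broadcast traffic up -; jitter up -; CRC errors flat -; fragmentation needed ICMP -; CPU on switch high +
(B) QoS misclassification — input drops flat +; broadcast traffic up +; jitter up -; CRC errors flat +; fragmentation needed ICMP +; CPU on switch high +
(C) ARP table overflow — does not account for jitter up, CRC errors flat
(D) MTU black hole — input drops flat +; broadcast traffic up +; jitter up -; CRC errors flat -; fragmentation needed ICMP -; CPU on switch high -
No candidate is consistent with all observations.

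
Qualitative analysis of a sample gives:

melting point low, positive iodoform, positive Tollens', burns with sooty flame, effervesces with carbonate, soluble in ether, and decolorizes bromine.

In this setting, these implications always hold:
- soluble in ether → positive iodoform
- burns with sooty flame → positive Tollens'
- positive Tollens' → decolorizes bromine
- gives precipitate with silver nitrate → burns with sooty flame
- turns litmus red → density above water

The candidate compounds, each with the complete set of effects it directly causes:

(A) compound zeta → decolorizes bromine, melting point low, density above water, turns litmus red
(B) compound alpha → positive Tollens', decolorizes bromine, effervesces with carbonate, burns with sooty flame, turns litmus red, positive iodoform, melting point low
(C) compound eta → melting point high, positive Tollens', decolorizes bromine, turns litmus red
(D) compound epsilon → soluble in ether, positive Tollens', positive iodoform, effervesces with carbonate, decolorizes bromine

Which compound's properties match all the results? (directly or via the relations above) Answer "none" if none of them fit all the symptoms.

none

Testing each hypothesis:
(A) compound zeta — melting point low match; positive iodoform miss; positive Tollens' miss; burns with sooty flame miss; effervesces with carbonate miss; soluble in ether miss; decolorizes bromine match
(B) compound alpha — does not account for soluble in ether
(C) compound eta — melting point low miss; positive iodoform miss; positive Tollens' match; burns with sooty flame miss; effervesces with carbonate miss; soluble in ether miss; decolorizes bromine match
(D) compound epsilon — melting point low miss; positive iodoform match; positive Tollens' match; burns with sooty flame miss; effervesces with carbonate match; soluble in ether match; decolorizes bromine match
No candidate is consistent with all observations.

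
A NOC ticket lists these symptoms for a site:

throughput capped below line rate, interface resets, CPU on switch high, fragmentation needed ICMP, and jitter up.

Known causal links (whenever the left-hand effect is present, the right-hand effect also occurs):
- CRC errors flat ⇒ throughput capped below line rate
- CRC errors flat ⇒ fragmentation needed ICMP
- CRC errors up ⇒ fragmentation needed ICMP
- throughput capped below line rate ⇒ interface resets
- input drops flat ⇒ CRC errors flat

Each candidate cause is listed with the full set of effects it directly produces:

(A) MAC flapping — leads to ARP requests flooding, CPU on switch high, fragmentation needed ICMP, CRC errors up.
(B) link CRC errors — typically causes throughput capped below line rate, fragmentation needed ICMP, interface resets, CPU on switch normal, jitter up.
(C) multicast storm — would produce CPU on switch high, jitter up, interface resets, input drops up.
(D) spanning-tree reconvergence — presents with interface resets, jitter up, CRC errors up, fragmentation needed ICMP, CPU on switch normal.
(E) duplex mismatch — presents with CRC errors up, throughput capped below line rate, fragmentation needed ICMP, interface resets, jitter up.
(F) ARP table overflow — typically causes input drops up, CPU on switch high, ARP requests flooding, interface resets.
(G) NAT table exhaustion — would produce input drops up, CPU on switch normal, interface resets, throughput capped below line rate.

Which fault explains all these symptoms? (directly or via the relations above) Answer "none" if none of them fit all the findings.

none

For each candidate, compare predicted effects to what was observed:
(A) MAC flapping — throughput capped below line rate -; interface resets -; CPU on switch high +; fragmentation needed ICMP +; jitter up -
(B) link CRC errors — fails on CPU on switch high (predicts CPU on switch normal, not CPU on switch high)
(C) multicast storm — throughput capped below line rate -; interface resets +; CPU on switch high +; fragmentation needed ICMP -; jitter up +
(D) spanning-tree reconvergence — fails on throughput capped below line rate, CPU on switch high (predicts CPU on switch normal, not CPU on switch high)
(E) duplex mismatch — does not account for CPU on switch high
(F) ARP table overflow — throughput capped below line rate -; interface resets +; CPU on switch high +; fragmentation needed ICMP -; jitter up -
(G) NAT table exhaustion — throughput capped below line rate +; interface resets +; CPU on switch high -; fragmentation needed ICMP -; jitter up -
No candidate is consistent with all observations.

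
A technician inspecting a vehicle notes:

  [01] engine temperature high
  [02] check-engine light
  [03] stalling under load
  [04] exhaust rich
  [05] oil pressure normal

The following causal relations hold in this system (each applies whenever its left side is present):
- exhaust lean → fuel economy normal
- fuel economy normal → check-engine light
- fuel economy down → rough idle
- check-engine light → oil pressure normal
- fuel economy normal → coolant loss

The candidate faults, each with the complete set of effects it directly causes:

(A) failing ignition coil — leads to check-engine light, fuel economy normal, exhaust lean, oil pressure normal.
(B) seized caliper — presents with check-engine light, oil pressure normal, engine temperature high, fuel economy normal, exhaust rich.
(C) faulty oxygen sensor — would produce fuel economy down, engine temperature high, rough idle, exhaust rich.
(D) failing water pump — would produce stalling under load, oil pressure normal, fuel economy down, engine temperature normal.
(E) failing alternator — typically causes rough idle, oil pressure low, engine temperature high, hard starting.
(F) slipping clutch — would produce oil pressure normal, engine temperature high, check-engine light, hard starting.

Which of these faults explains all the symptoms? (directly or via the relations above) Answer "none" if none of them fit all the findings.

none

Checking each candidate against the observations:
(A) failing ignition coil — fails on engine temperature high, stalling under load, exhaust rich (predicts exhaust lean, not exhaust rich)
(B) seized caliper — engine temperature high match; check-engine light match; stalling under load miss; exhaust rich match; oil pressure normal match
(C) faulty oxygen sensor — engine temperature high match; check-engine light miss; stalling under load miss; exhaust rich match; oil pressure normal miss
(D) failing water pump — fails on engine temperature high, check-engine light, exhaust rich (predicts engine temperature normal, not engine temperature high)
(E) failing alternator — engine temperature high match; check-engine light miss; stalling under load miss; exhaust rich miss; oil pressure normal miss
(F) slipping clutch — engine temperature high match; check-engine light match; stalling under load miss; exhaust rich miss; oil pressure normal match
No candidate is consistent with all observations.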